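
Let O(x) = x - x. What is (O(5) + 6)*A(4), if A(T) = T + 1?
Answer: 30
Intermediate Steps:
O(x) = 0
A(T) = 1 + T
(O(5) + 6)*A(4) = (0 + 6)*(1 + 4) = 6*5 = 30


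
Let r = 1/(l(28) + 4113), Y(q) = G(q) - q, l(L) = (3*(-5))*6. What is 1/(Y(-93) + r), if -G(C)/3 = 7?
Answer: 4023/289657 ≈ 0.013889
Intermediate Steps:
G(C) = -21 (G(C) = -3*7 = -21)
l(L) = -90 (l(L) = -15*6 = -90)
Y(q) = -21 - q
r = 1/4023 (r = 1/(-90 + 4113) = 1/4023 ≈ 0.00024857)
1/(Y(-93) + r) = 1/((-21 - 1*(-93)) + 1/4023) = 1/((-21 + 93) + 1/4023) = 1/(72 + 1/4023) = 1/(289657/4023) = 4023/289657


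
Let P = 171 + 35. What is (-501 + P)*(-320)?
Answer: 94400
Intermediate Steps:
P = 206
(-501 + P)*(-320) = (-501 + 206)*(-320) = -295*(-320) = 94400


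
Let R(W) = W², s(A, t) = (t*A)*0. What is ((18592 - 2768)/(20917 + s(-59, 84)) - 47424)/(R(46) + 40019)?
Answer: -991951984/881337795 ≈ -1.1255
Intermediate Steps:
s(A, t) = 0 (s(A, t) = (A*t)*0 = 0)
((18592 - 2768)/(20917 + s(-59, 84)) - 47424)/(R(46) + 40019) = ((18592 - 2768)/(20917 + 0) - 47424)/(46² + 40019) = (15824/20917 - 47424)/(2116 + 40019) = (15824*(1/20917) - 47424)/42135 = (15824/20917 - 47424)*(1/42135) = -991951984/20917*1/42135 = -991951984/881337795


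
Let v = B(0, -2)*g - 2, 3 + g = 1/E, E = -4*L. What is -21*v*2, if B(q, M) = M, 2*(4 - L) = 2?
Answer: -175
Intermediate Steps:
L = 3 (L = 4 - ½*2 = 4 - 1 = 3)
E = -12 (E = -4*3 = -12)
g = -37/12 (g = -3 + 1/(-12) = -3 - 1/12 = -37/12 ≈ -3.0833)
v = 25/6 (v = -2*(-37/12) - 2 = 37/6 - 2 = 25/6 ≈ 4.1667)
-21*v*2 = -21*25/6*2 = -175/2*2 = -175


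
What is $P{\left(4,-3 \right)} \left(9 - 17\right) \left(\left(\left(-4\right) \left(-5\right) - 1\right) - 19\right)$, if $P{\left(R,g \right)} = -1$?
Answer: $0$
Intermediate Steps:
$P{\left(4,-3 \right)} \left(9 - 17\right) \left(\left(\left(-4\right) \left(-5\right) - 1\right) - 19\right) = - (9 - 17) \left(\left(\left(-4\right) \left(-5\right) - 1\right) - 19\right) = \left(-1\right) \left(-8\right) \left(\left(20 - 1\right) - 19\right) = 8 \left(19 - 19\right) = 8 \cdot 0 = 0$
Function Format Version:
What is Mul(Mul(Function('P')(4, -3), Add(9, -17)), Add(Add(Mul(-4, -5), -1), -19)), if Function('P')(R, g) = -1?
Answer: 0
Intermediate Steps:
Mul(Mul(Function('P')(4, -3), Add(9, -17)), Add(Add(Mul(-4, -5), -1), -19)) = Mul(Mul(-1, Add(9, -17)), Add(Add(Mul(-4, -5), -1), -19)) = Mul(Mul(-1, -8), Add(Add(20, -1), -19)) = Mul(8, Add(19, -19)) = Mul(8, 0) = 0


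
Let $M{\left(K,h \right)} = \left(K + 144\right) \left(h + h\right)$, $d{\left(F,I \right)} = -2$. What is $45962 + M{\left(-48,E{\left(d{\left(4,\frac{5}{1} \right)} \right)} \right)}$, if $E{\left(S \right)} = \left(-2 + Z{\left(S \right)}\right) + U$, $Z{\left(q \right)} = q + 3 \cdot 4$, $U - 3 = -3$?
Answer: $47498$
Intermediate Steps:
$U = 0$ ($U = 3 - 3 = 0$)
$Z{\left(q \right)} = 12 + q$ ($Z{\left(q \right)} = q + 12 = 12 + q$)
$E{\left(S \right)} = 10 + S$ ($E{\left(S \right)} = \left(-2 + \left(12 + S\right)\right) + 0 = \left(10 + S\right) + 0 = 10 + S$)
$M{\left(K,h \right)} = 2 h \left(144 + K\right)$ ($M{\left(K,h \right)} = \left(144 + K\right) 2 h = 2 h \left(144 + K\right)$)
$45962 + M{\left(-48,E{\left(d{\left(4,\frac{5}{1} \right)} \right)} \right)} = 45962 + 2 \left(10 - 2\right) \left(144 - 48\right) = 45962 + 2 \cdot 8 \cdot 96 = 45962 + 1536 = 47498$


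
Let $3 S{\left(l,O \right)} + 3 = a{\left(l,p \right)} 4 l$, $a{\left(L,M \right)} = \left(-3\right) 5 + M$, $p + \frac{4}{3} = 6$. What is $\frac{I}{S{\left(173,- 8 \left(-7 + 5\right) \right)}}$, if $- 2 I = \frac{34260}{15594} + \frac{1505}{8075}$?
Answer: $\frac{90035541}{180160158970} \approx 0.00049975$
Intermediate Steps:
$p = \frac{14}{3}$ ($p = - \frac{4}{3} + 6 = \frac{14}{3} \approx 4.6667$)
$a{\left(L,M \right)} = -15 + M$
$S{\left(l,O \right)} = -1 - \frac{124 l}{9}$ ($S{\left(l,O \right)} = -1 + \frac{\left(-15 + \frac{14}{3}\right) 4 l}{3} = -1 + \frac{\left(- \frac{31}{3}\right) 4 l}{3} = -1 + \frac{\left(- \frac{124}{3}\right) l}{3} = -1 - \frac{124 l}{9}$)
$I = - \frac{10003949}{8394770}$ ($I = - \frac{\frac{34260}{15594} + \frac{1505}{8075}}{2} = - \frac{34260 \cdot \frac{1}{15594} + 1505 \cdot \frac{1}{8075}}{2} = - \frac{\frac{5710}{2599} + \frac{301}{1615}}{2} = \left(- \frac{1}{2}\right) \frac{10003949}{4197385} = - \frac{10003949}{8394770} \approx -1.1917$)
$\frac{I}{S{\left(173,- 8 \left(-7 + 5\right) \right)}} = - \frac{10003949}{8394770 \left(-1 - \frac{21452}{9}\right)} = - \frac{10003949}{8394770 \left(- \frac{21461}{9}\right)} = \left(- \frac{10003949}{8394770}\right) \left(- \frac{9}{21461}\right) = \frac{90035541}{180160158970}$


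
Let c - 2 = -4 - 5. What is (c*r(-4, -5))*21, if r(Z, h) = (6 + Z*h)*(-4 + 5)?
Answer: -3822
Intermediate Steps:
r(Z, h) = 6 + Z*h (r(Z, h) = (6 + Z*h)*1 = 6 + Z*h)
c = -7 (c = 2 + (-4 - 5) = 2 - 9 = -7)
(c*r(-4, -5))*21 = -7*(6 - 4*(-5))*21 = -7*(6 + 20)*21 = -7*26*21 = -182*21 = -3822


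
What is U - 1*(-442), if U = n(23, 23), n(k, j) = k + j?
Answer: 488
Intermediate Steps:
n(k, j) = j + k
U = 46 (U = 23 + 23 = 46)
U - 1*(-442) = 46 - 1*(-442) = 46 + 442 = 488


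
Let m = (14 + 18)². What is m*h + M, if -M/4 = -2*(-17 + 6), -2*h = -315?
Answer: 161192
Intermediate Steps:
h = 315/2 (h = -½*(-315) = 315/2 ≈ 157.50)
m = 1024 (m = 32² = 1024)
M = -88 (M = -(-8)*(-17 + 6) = -(-8)*(-11) = -4*22 = -88)
m*h + M = 1024*(315/2) - 88 = 161280 - 88 = 161192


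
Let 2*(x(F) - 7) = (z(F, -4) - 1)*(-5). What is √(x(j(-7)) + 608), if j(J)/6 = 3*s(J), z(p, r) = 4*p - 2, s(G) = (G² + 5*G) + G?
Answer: 5*I*√102/2 ≈ 25.249*I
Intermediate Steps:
s(G) = G² + 6*G
z(p, r) = -2 + 4*p
j(J) = 18*J*(6 + J) (j(J) = 6*(3*(J*(6 + J))) = 6*(3*J*(6 + J)) = 18*J*(6 + J))
x(F) = 29/2 - 10*F (x(F) = 7 + (((-2 + 4*F) - 1)*(-5))/2 = 7 + ((-3 + 4*F)*(-5))/2 = 7 + (15 - 20*F)/2 = 7 + (15/2 - 10*F) = 29/2 - 10*F)
√(x(j(-7)) + 608) = √((29/2 - 180*(-7)*(6 - 7)) + 608) = √((29/2 - 180*(-7)*(-1)) + 608) = √((29/2 - 10*126) + 608) = √((29/2 - 1260) + 608) = √(-2491/2 + 608) = √(-1275/2) = 5*I*√102/2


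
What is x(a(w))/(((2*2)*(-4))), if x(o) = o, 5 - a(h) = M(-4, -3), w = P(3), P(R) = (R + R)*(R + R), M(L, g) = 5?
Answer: 0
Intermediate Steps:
P(R) = 4*R² (P(R) = (2*R)*(2*R) = 4*R²)
w = 36 (w = 4*3² = 4*9 = 36)
a(h) = 0 (a(h) = 5 - 1*5 = 5 - 5 = 0)
x(a(w))/(((2*2)*(-4))) = 0/(((2*2)*(-4))) = 0/((4*(-4))) = 0/(-16) = 0*(-1/16) = 0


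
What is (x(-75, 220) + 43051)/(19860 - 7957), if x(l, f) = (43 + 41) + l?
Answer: 43060/11903 ≈ 3.6176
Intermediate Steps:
x(l, f) = 84 + l
(x(-75, 220) + 43051)/(19860 - 7957) = ((84 - 75) + 43051)/(19860 - 7957) = (9 + 43051)/11903 = 43060*(1/11903) = 43060/11903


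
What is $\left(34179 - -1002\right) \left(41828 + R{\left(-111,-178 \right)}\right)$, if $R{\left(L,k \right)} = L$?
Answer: $1467645777$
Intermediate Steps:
$\left(34179 - -1002\right) \left(41828 + R{\left(-111,-178 \right)}\right) = \left(34179 - -1002\right) \left(41828 - 111\right) = \left(34179 + 1002\right) 41717 = 35181 \cdot 41717 = 1467645777$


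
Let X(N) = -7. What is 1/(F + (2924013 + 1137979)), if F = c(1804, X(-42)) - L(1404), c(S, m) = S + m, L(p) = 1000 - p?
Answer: 1/4064193 ≈ 2.4605e-7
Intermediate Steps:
F = 2201 (F = (1804 - 7) - (1000 - 1*1404) = 1797 - (1000 - 1404) = 1797 - 1*(-404) = 1797 + 404 = 2201)
1/(F + (2924013 + 1137979)) = 1/(2201 + (2924013 + 1137979)) = 1/(2201 + 4061992) = 1/4064193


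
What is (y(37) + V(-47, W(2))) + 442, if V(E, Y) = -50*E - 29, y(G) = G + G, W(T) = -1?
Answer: 2837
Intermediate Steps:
y(G) = 2*G
V(E, Y) = -29 - 50*E
(y(37) + V(-47, W(2))) + 442 = (2*37 + (-29 - 50*(-47))) + 442 = (74 + (-29 + 2350)) + 442 = (74 + 2321) + 442 = 2395 + 442 = 2837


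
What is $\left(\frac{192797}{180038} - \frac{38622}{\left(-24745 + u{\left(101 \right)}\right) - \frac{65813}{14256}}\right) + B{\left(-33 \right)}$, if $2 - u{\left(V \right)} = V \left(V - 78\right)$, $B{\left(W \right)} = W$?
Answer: $- \frac{192664458163927}{6316366593722} \approx -30.502$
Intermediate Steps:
$u{\left(V \right)} = 2 - V \left(-78 + V\right)$ ($u{\left(V \right)} = 2 - V \left(V - 78\right) = 2 - V \left(-78 + V\right)$)
$\left(\frac{192797}{180038} - \frac{38622}{\left(-24745 + u{\left(101 \right)}\right) - \frac{65813}{14256}}\right) + B{\left(-33 \right)} = \left(\frac{192797}{180038} - \frac{38622}{\left(-24745 + \left(2 - 101^{2} + 78 \cdot 101\right)\right) - \frac{65813}{14256}}\right) - 33 = \left(192797 \cdot \frac{1}{180038} - \frac{38622}{\left(-24745 + \left(2 - 10201 + 7878\right)\right) - \frac{5983}{1296}}\right) - 33 = \left(\frac{192797}{180038} - \frac{38622}{\left(-24745 + \left(2 - 10201 + 7878\right)\right) - \frac{5983}{1296}}\right) - 33 = \left(\frac{192797}{180038} - \frac{38622}{\left(-24745 - 2321\right) - \frac{5983}{1296}}\right) - 33 = \left(\frac{192797}{180038} - \frac{38622}{-27066 - \frac{5983}{1296}}\right) - 33 = \left(\frac{192797}{180038} - \frac{38622}{- \frac{35083519}{1296}}\right) - 33 = \left(\frac{192797}{180038} - - \frac{50054112}{35083519}\right) - 33 = \left(\frac{192797}{180038} + \frac{50054112}{35083519}\right) - 33 = \frac{15775639428899}{6316366593722} - 33 = - \frac{192664458163927}{6316366593722}$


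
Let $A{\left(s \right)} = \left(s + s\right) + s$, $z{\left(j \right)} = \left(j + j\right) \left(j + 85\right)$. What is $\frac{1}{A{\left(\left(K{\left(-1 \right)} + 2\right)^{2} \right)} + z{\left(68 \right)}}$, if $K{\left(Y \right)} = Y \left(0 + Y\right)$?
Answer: $\frac{1}{20835} \approx 4.7996 \cdot 10^{-5}$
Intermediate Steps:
$K{\left(Y \right)} = Y^{2}$ ($K{\left(Y \right)} = Y Y = Y^{2}$)
$z{\left(j \right)} = 2 j \left(85 + j\right)$
$A{\left(s \right)} = 3 s$ ($A{\left(s \right)} = 2 s + s = 3 s$)
$\frac{1}{A{\left(\left(K{\left(-1 \right)} + 2\right)^{2} \right)} + z{\left(68 \right)}} = \frac{1}{3 \left(\left(-1\right)^{2} + 2\right)^{2} + 2 \cdot 68 \left(85 + 68\right)} = \frac{1}{3 \left(1 + 2\right)^{2} + 2 \cdot 68 \cdot 153} = \frac{1}{3 \cdot 3^{2} + 20808} = \frac{1}{3 \cdot 9 + 20808} = \frac{1}{27 + 20808} = \frac{1}{20835}$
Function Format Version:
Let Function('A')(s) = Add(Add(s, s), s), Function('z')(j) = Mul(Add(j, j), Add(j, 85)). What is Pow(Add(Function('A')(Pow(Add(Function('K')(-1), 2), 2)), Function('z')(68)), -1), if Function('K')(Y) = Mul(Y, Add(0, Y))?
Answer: Rational(1, 20835) ≈ 4.7996e-5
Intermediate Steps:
Function('K')(Y) = Pow(Y, 2) (Function('K')(Y) = Mul(Y, Y) = Pow(Y, 2))
Function('z')(j) = Mul(2, j, Add(85, j)) (Function('z')(j) = Mul(Mul(2, j), Add(85, j)) = Mul(2, j, Add(85, j)))
Function('A')(s) = Mul(3, s) (Function('A')(s) = Add(Mul(2, s), s) = Mul(3, s))
Pow(Add(Function('A')(Pow(Add(Function('K')(-1), 2), 2)), Function('z')(68)), -1) = Pow(Add(Mul(3, Pow(Add(Pow(-1, 2), 2), 2)), Mul(2, 68, Add(85, 68))), -1) = Pow(Add(Mul(3, Pow(Add(1, 2), 2)), Mul(2, 68, 153)), -1) = Pow(Add(Mul(3, Pow(3, 2)), 20808), -1) = Pow(Add(Mul(3, 9), 20808), -1) = Pow(Add(27, 20808), -1) = Pow(20835, -1) = Rational(1, 20835)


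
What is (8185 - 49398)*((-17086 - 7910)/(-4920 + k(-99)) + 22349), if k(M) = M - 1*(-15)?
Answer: -384171760208/417 ≈ -9.2128e+8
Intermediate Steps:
k(M) = 15 + M (k(M) = M + 15 = 15 + M)
(8185 - 49398)*((-17086 - 7910)/(-4920 + k(-99)) + 22349) = (8185 - 49398)*((-17086 - 7910)/(-4920 + (15 - 99)) + 22349) = -41213*(-24996/(-4920 - 84) + 22349) = -41213*(-24996/(-5004) + 22349) = -41213*(-24996*(-1/5004) + 22349) = -41213*(2083/417 + 22349) = -41213*9321616/417 = -384171760208/417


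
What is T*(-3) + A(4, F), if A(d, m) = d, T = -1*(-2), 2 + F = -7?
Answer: -2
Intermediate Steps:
F = -9 (F = -2 - 7 = -9)
T = 2
T*(-3) + A(4, F) = 2*(-3) + 4 = -6 + 4 = -2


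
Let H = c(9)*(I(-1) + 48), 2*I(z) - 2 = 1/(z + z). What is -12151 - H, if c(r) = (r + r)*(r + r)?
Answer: -27946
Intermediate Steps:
I(z) = 1 + 1/(4*z) (I(z) = 1 + 1/(2*(z + z)) = 1 + 1/(2*((2*z))) = 1 + (1/(2*z))/2 = 1 + 1/(4*z))
c(r) = 4*r² (c(r) = (2*r)*(2*r) = 4*r²)
H = 15795 (H = (4*9²)*((¼ - 1)/(-1) + 48) = (4*81)*(-1*(-¾) + 48) = 324*(¾ + 48) = 324*(195/4) = 15795)
-12151 - H = -12151 - 1*15795 = -12151 - 15795 = -27946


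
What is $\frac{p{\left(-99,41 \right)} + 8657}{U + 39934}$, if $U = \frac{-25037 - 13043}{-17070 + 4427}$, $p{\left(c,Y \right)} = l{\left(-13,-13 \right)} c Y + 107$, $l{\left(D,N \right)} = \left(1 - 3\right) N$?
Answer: $- \frac{611731555}{252461821} \approx -2.4231$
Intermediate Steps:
$l{\left(D,N \right)} = - 2 N$
$p{\left(c,Y \right)} = 107 + 26 Y c$ ($p{\left(c,Y \right)} = \left(-2\right) \left(-13\right) c Y + 107 = 26 c Y + 107 = 26 Y c + 107 = 107 + 26 Y c$)
$U = \frac{38080}{12643}$ ($U = - \frac{38080}{-12643} = \left(-38080\right) \left(- \frac{1}{12643}\right) = \frac{38080}{12643} \approx 3.0119$)
$\frac{p{\left(-99,41 \right)} + 8657}{U + 39934} = \frac{\left(107 + 26 \cdot 41 \left(-99\right)\right) + 8657}{\frac{38080}{12643} + 39934} = \frac{\left(107 - 105534\right) + 8657}{\frac{504923642}{12643}} = \left(-105427 + 8657\right) \frac{12643}{504923642} = \left(-96770\right) \frac{12643}{504923642} = - \frac{611731555}{252461821}$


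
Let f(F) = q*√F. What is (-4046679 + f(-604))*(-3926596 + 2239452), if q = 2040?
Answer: 6827330194776 - 6883547520*I*√151 ≈ 6.8273e+12 - 8.4586e+10*I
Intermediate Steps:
f(F) = 2040*√F
(-4046679 + f(-604))*(-3926596 + 2239452) = (-4046679 + 2040*√(-604))*(-3926596 + 2239452) = (-4046679 + 2040*(2*I*√151))*(-1687144) = (-4046679 + 4080*I*√151)*(-1687144) = 6827330194776 - 6883547520*I*√151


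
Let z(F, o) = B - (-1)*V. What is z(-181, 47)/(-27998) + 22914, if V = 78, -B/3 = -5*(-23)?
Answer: 641546439/27998 ≈ 22914.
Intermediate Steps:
B = -345 (B = -(-15)*(-23) = -3*115 = -345)
z(F, o) = -267 (z(F, o) = -345 - (-1)*78 = -345 - 1*(-78) = -345 + 78 = -267)
z(-181, 47)/(-27998) + 22914 = -267/(-27998) + 22914 = -267*(-1/27998) + 22914 = 267/27998 + 22914 = 641546439/27998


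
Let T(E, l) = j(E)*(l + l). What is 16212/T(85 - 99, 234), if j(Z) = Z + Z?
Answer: -193/156 ≈ -1.2372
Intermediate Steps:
j(Z) = 2*Z
T(E, l) = 4*E*l (T(E, l) = (2*E)*(l + l) = (2*E)*(2*l) = 4*E*l)
16212/T(85 - 99, 234) = 16212/((4*(85 - 99)*234)) = 16212/((4*(-14)*234)) = 16212/(-13104) = 16212*(-1/13104) = -193/156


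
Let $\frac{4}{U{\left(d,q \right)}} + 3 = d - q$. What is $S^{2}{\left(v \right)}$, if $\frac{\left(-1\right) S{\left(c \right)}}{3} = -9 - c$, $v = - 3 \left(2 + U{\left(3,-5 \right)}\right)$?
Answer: $\frac{81}{25} \approx 3.24$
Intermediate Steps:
$U{\left(d,q \right)} = \frac{4}{-3 + d - q}$ ($U{\left(d,q \right)} = \frac{4}{-3 + \left(d - q\right)} = \frac{4}{-3 + d - q}$)
$v = - \frac{42}{5}$ ($v = - 3 \left(2 - \frac{4}{3 - 5 - 3}\right) = - 3 \left(2 - \frac{4}{-5}\right) = - 3 \left(2 - - \frac{4}{5}\right) = - 3 \left(2 + \frac{4}{5}\right) = \left(-3\right) \frac{14}{5} = - \frac{42}{5} \approx -8.4$)
$S{\left(c \right)} = 27 + 3 c$ ($S{\left(c \right)} = - 3 \left(-9 - c\right) = 27 + 3 c$)
$S^{2}{\left(v \right)} = \left(27 + 3 \left(- \frac{42}{5}\right)\right)^{2} = \left(27 - \frac{126}{5}\right)^{2} = \left(\frac{9}{5}\right)^{2} = \frac{81}{25}$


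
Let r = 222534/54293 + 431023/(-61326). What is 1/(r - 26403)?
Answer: -3329572518/87920457604409 ≈ -3.7870e-5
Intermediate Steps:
r = -9754411655/3329572518 (r = 222534*(1/54293) + 431023*(-1/61326) = 222534/54293 - 431023/61326 = -9754411655/3329572518 ≈ -2.9296)
1/(r - 26403) = 1/(-9754411655/3329572518 - 26403) = 1/(-87920457604409/3329572518) = -3329572518/87920457604409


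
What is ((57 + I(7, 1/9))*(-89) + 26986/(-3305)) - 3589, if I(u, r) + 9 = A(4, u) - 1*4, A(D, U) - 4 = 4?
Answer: -27184171/3305 ≈ -8225.2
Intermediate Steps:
A(D, U) = 8 (A(D, U) = 4 + 4 = 8)
I(u, r) = -5 (I(u, r) = -9 + (8 - 1*4) = -9 + (8 - 4) = -9 + 4 = -5)
((57 + I(7, 1/9))*(-89) + 26986/(-3305)) - 3589 = ((57 - 5)*(-89) + 26986/(-3305)) - 3589 = (52*(-89) + 26986*(-1/3305)) - 3589 = (-4628 - 26986/3305) - 3589 = -15322526/3305 - 3589 = -27184171/3305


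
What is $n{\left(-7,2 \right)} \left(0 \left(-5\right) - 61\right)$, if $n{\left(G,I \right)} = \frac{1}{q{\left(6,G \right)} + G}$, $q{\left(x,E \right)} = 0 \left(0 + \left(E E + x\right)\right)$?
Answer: $\frac{61}{7} \approx 8.7143$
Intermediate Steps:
$q{\left(x,E \right)} = 0$ ($q{\left(x,E \right)} = 0 \left(0 + \left(E^{2} + x\right)\right) = 0 \left(0 + \left(x + E^{2}\right)\right) = 0 \left(x + E^{2}\right) = 0$)
$n{\left(G,I \right)} = \frac{1}{G}$ ($n{\left(G,I \right)} = \frac{1}{0 + G} = \frac{1}{G}$)
$n{\left(-7,2 \right)} \left(0 \left(-5\right) - 61\right) = \frac{0 \left(-5\right) - 61}{-7} = - \frac{0 - 61}{7} = \left(- \frac{1}{7}\right) \left(-61\right) = \frac{61}{7}$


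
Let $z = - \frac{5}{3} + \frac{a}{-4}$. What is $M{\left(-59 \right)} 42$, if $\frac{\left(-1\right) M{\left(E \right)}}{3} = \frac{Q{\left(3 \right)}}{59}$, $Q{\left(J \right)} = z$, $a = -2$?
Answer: $\frac{147}{59} \approx 2.4915$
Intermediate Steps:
$z = - \frac{7}{6}$ ($z = - \frac{5}{3} - \frac{2}{-4} = \left(-5\right) \frac{1}{3} - - \frac{1}{2} = - \frac{5}{3} + \frac{1}{2} = - \frac{7}{6} \approx -1.1667$)
$Q{\left(J \right)} = - \frac{7}{6}$
$M{\left(E \right)} = \frac{7}{118}$ ($M{\left(E \right)} = - 3 \left(- \frac{7}{6 \cdot 59}\right) = - 3 \left(\left(- \frac{7}{6}\right) \frac{1}{59}\right) = \left(-3\right) \left(- \frac{7}{354}\right) = \frac{7}{118}$)
$M{\left(-59 \right)} 42 = \frac{7}{118} \cdot 42 = \frac{147}{59}$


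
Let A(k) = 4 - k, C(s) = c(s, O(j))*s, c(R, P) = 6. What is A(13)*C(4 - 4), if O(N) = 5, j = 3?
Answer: 0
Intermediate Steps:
C(s) = 6*s
A(13)*C(4 - 4) = (4 - 1*13)*(6*(4 - 4)) = (4 - 13)*(6*0) = -9*0 = 0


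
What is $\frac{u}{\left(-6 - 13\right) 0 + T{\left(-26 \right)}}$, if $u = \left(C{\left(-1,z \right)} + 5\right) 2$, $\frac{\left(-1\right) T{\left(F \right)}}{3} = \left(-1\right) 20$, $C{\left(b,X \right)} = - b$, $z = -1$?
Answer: $\frac{1}{5} \approx 0.2$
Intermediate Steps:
$T{\left(F \right)} = 60$ ($T{\left(F \right)} = - 3 \left(\left(-1\right) 20\right) = \left(-3\right) \left(-20\right) = 60$)
$u = 12$ ($u = \left(\left(-1\right) \left(-1\right) + 5\right) 2 = \left(1 + 5\right) 2 = 6 \cdot 2 = 12$)
$\frac{u}{\left(-6 - 13\right) 0 + T{\left(-26 \right)}} = \frac{1}{\left(-6 - 13\right) 0 + 60} \cdot 12 = \frac{1}{\left(-19\right) 0 + 60} \cdot 12 = \frac{1}{0 + 60} \cdot 12 = \frac{1}{60} \cdot 12 = \frac{1}{5}$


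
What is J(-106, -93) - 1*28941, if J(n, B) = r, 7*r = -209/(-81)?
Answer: -16409338/567 ≈ -28941.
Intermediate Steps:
r = 209/567 (r = (-209/(-81))/7 = (-209*(-1/81))/7 = (1/7)*(209/81) = 209/567 ≈ 0.36861)
J(n, B) = 209/567
J(-106, -93) - 1*28941 = 209/567 - 1*28941 = 209/567 - 28941 = -16409338/567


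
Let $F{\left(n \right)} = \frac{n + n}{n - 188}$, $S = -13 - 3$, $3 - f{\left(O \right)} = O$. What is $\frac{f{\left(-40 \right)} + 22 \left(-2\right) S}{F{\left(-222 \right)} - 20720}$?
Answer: $- \frac{153135}{4247378} \approx -0.036054$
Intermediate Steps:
$f{\left(O \right)} = 3 - O$
$S = -16$ ($S = -13 - 3 = -16$)
$F{\left(n \right)} = \frac{2 n}{-188 + n}$
$\frac{f{\left(-40 \right)} + 22 \left(-2\right) S}{F{\left(-222 \right)} - 20720} = \frac{\left(3 - -40\right) + 22 \left(-2\right) \left(-16\right)}{2 \left(-222\right) \frac{1}{-188 - 222} - 20720} = \frac{\left(3 + 40\right) - -704}{2 \left(-222\right) \frac{1}{-410} - 20720} = \frac{43 + 704}{2 \left(-222\right) \left(- \frac{1}{410}\right) - 20720} = \frac{747}{\frac{222}{205} - 20720} = \frac{747}{- \frac{4247378}{205}} = 747 \left(- \frac{205}{4247378}\right) = - \frac{153135}{4247378}$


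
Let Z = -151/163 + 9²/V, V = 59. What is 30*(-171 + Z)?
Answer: -49206390/9617 ≈ -5116.6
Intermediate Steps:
Z = 4294/9617 (Z = -151/163 + 9²/59 = -151*1/163 + 81*(1/59) = -151/163 + 81/59 = 4294/9617 ≈ 0.44650)
30*(-171 + Z) = 30*(-171 + 4294/9617) = 30*(-1640213/9617) = -49206390/9617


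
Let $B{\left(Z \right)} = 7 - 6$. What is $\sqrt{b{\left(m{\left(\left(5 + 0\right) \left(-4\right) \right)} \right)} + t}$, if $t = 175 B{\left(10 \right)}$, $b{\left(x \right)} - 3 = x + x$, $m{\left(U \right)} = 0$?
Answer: $\sqrt{178} \approx 13.342$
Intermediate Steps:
$B{\left(Z \right)} = 1$
$b{\left(x \right)} = 3 + 2 x$ ($b{\left(x \right)} = 3 + \left(x + x\right) = 3 + 2 x$)
$t = 175$ ($t = 175 \cdot 1 = 175$)
$\sqrt{b{\left(m{\left(\left(5 + 0\right) \left(-4\right) \right)} \right)} + t} = \sqrt{\left(3 + 2 \cdot 0\right) + 175} = \sqrt{\left(3 + 0\right) + 175} = \sqrt{3 + 175} = \sqrt{178}$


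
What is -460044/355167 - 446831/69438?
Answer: -21182684561/2740231794 ≈ -7.7303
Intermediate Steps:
-460044/355167 - 446831/69438 = -460044*1/355167 - 446831*1/69438 = -51116/39463 - 446831/69438 = -21182684561/2740231794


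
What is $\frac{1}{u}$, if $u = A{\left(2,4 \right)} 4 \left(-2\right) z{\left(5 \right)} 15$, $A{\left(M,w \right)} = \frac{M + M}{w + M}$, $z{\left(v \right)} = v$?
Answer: $- \frac{1}{400} \approx -0.0025$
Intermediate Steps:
$A{\left(M,w \right)} = \frac{2 M}{M + w}$
$u = -400$ ($u = 2 \cdot 2 \frac{1}{2 + 4} \cdot 4 \left(-2\right) 5 \cdot 15 = 2 \cdot 2 \cdot \frac{1}{6} \left(\left(-8\right) 5\right) 15 = 2 \cdot 2 \cdot \frac{1}{6} \left(-40\right) 15 = \frac{2}{3} \left(-40\right) 15 = \left(- \frac{80}{3}\right) 15 = -400$)
$\frac{1}{u} = \frac{1}{-400} = - \frac{1}{400}$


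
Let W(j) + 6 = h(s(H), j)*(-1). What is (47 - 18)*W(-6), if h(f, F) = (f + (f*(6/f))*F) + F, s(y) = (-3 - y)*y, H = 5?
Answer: 2204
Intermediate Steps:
s(y) = y*(-3 - y)
h(f, F) = f + 7*F (h(f, F) = (f + 6*F) + F = f + 7*F)
W(j) = 34 - 7*j (W(j) = -6 + (-1*5*(3 + 5) + 7*j)*(-1) = -6 + (-1*5*8 + 7*j)*(-1) = -6 + (-40 + 7*j)*(-1) = -6 + (40 - 7*j) = 34 - 7*j)
(47 - 18)*W(-6) = (47 - 18)*(34 - 7*(-6)) = 29*(34 + 42) = 29*76 = 2204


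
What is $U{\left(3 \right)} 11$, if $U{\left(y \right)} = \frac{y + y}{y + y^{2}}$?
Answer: $\frac{11}{2} \approx 5.5$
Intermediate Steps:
$U{\left(y \right)} = \frac{2 y}{y + y^{2}}$
$U{\left(3 \right)} 11 = \frac{2}{1 + 3} \cdot 11 = \frac{2}{4} \cdot 11 = 2 \cdot \frac{1}{4} \cdot 11 = \frac{1}{2} \cdot 11 = \frac{11}{2}$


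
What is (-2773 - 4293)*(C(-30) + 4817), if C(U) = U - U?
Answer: -34036922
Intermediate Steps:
C(U) = 0
(-2773 - 4293)*(C(-30) + 4817) = (-2773 - 4293)*(0 + 4817) = -7066*4817 = -34036922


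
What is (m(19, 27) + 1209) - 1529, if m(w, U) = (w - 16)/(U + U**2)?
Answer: -80639/252 ≈ -320.00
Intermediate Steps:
m(w, U) = (-16 + w)/(U + U**2)
(m(19, 27) + 1209) - 1529 = ((-16 + 19)/(27*(1 + 27)) + 1209) - 1529 = ((1/27)*3/28 + 1209) - 1529 = ((1/27)*(1/28)*3 + 1209) - 1529 = (1/252 + 1209) - 1529 = 304669/252 - 1529 = -80639/252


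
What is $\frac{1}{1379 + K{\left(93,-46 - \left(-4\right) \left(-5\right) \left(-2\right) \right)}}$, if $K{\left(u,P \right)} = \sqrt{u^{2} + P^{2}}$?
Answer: $\frac{1379}{1892956} - \frac{3 \sqrt{965}}{1892956} \approx 0.00067926$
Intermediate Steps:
$K{\left(u,P \right)} = \sqrt{P^{2} + u^{2}}$
$\frac{1}{1379 + K{\left(93,-46 - \left(-4\right) \left(-5\right) \left(-2\right) \right)}} = \frac{1}{1379 + \sqrt{\left(-46 - \left(-4\right) \left(-5\right) \left(-2\right)\right)^{2} + 93^{2}}} = \frac{1}{1379 + \sqrt{\left(-46 - 20 \left(-2\right)\right)^{2} + 8649}} = \frac{1}{1379 + \sqrt{\left(-46 - -40\right)^{2} + 8649}} = \frac{1}{1379 + \sqrt{\left(-46 + 40\right)^{2} + 8649}} = \frac{1}{1379 + \sqrt{\left(-6\right)^{2} + 8649}} = \frac{1}{1379 + \sqrt{36 + 8649}} = \frac{1}{1379 + \sqrt{8685}} = \frac{1}{1379 + 3 \sqrt{965}}$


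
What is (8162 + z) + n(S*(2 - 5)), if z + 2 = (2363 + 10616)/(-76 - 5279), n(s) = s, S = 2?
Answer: 43651691/5355 ≈ 8151.6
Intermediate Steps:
z = -23689/5355 (z = -2 + (2363 + 10616)/(-76 - 5279) = -2 + 12979/(-5355) = -2 + 12979*(-1/5355) = -2 - 12979/5355 = -23689/5355 ≈ -4.4237)
(8162 + z) + n(S*(2 - 5)) = (8162 - 23689/5355) + 2*(2 - 5) = 43683821/5355 + 2*(-3) = 43683821/5355 - 6 = 43651691/5355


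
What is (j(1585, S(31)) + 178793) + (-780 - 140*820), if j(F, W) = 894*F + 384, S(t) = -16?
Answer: 1480587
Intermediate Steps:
j(F, W) = 384 + 894*F
(j(1585, S(31)) + 178793) + (-780 - 140*820) = ((384 + 894*1585) + 178793) + (-780 - 140*820) = ((384 + 1416990) + 178793) + (-780 - 114800) = (1417374 + 178793) - 115580 = 1596167 - 115580 = 1480587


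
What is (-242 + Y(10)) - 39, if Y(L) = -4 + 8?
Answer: -277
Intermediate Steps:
Y(L) = 4
(-242 + Y(10)) - 39 = (-242 + 4) - 39 = -238 - 39 = -277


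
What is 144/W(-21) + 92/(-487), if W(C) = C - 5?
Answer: -36260/6331 ≈ -5.7274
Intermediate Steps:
W(C) = -5 + C
144/W(-21) + 92/(-487) = 144/(-5 - 21) + 92/(-487) = 144/(-26) + 92*(-1/487) = 144*(-1/26) - 92/487 = -72/13 - 92/487 = -36260/6331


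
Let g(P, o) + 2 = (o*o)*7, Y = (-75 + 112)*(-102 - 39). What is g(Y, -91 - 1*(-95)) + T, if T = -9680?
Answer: -9570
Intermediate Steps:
Y = -5217 (Y = 37*(-141) = -5217)
g(P, o) = -2 + 7*o² (g(P, o) = -2 + (o*o)*7 = -2 + o²*7 = -2 + 7*o²)
g(Y, -91 - 1*(-95)) + T = (-2 + 7*(-91 - 1*(-95))²) - 9680 = (-2 + 7*(-91 + 95)²) - 9680 = (-2 + 7*4²) - 9680 = (-2 + 7*16) - 9680 = (-2 + 112) - 9680 = 110 - 9680 = -9570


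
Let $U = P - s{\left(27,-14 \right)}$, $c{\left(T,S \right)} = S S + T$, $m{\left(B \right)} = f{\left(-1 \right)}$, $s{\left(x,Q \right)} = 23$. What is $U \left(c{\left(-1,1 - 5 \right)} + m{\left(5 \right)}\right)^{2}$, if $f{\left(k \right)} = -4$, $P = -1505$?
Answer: $-184888$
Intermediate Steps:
$m{\left(B \right)} = -4$
$c{\left(T,S \right)} = T + S^{2}$ ($c{\left(T,S \right)} = S^{2} + T = T + S^{2}$)
$U = -1528$ ($U = -1505 - 23 = -1528$)
$U \left(c{\left(-1,1 - 5 \right)} + m{\left(5 \right)}\right)^{2} = - 1528 \left(\left(-1 + \left(1 - 5\right)^{2}\right) - 4\right)^{2} = - 1528 \left(\left(-1 + \left(-4\right)^{2}\right) - 4\right)^{2} = - 1528 \left(\left(-1 + 16\right) - 4\right)^{2} = - 1528 \left(15 - 4\right)^{2} = - 1528 \cdot 11^{2} = \left(-1528\right) 121 = -184888$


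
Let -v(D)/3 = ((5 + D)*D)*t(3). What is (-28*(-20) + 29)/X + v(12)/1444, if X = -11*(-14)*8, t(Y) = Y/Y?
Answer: 24133/444752 ≈ 0.054262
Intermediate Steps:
t(Y) = 1
X = 1232 (X = 154*8 = 1232)
v(D) = -3*D*(5 + D) (v(D) = -3*(5 + D)*D = -3*D*(5 + D))
(-28*(-20) + 29)/X + v(12)/1444 = (-28*(-20) + 29)/1232 - 3*12*(5 + 12)/1444 = (560 + 29)*(1/1232) - 3*12*17*(1/1444) = 589*(1/1232) - 612*1/1444 = 589/1232 - 153/361 = 24133/444752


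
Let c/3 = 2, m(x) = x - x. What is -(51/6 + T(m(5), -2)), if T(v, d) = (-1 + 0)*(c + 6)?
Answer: 7/2 ≈ 3.5000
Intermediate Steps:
m(x) = 0
c = 6 (c = 3*2 = 6)
T(v, d) = -12 (T(v, d) = (-1 + 0)*(6 + 6) = -1*12 = -12)
-(51/6 + T(m(5), -2)) = -(51/6 - 12) = -(51*(⅙) - 12) = -(17/2 - 12) = -1*(-7/2) = 7/2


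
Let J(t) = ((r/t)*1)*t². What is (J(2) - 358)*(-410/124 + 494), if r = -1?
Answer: -5476140/31 ≈ -1.7665e+5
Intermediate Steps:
J(t) = -t (J(t) = (-1/t*1)*t² = (-1/t)*t² = -t)
(J(2) - 358)*(-410/124 + 494) = (-1*2 - 358)*(-410/124 + 494) = (-2 - 358)*(-410*1/124 + 494) = -360*(-205/62 + 494) = -360*30423/62 = -5476140/31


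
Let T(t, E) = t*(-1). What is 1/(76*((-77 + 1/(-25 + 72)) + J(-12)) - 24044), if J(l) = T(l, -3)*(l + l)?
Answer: -47/2433772 ≈ -1.9312e-5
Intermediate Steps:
T(t, E) = -t
J(l) = -2*l² (J(l) = (-l)*(l + l) = (-l)*(2*l) = -2*l²)
1/(76*((-77 + 1/(-25 + 72)) + J(-12)) - 24044) = 1/(76*((-77 + 1/(-25 + 72)) - 2*(-12)²) - 24044) = 1/(76*((-77 + 1/47) - 2*144) - 24044) = 1/(76*((-77 + 1/47) - 288) - 24044) = 1/(76*(-3618/47 - 288) - 24044) = 1/(76*(-17154/47) - 24044) = 1/(-1303704/47 - 24044) = 1/(-2433772/47) = -47/2433772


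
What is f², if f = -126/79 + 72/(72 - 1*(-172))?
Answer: 39237696/23222761 ≈ 1.6896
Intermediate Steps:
f = -6264/4819 (f = -126*1/79 + 72/(72 + 172) = -126/79 + 72/244 = -126/79 + 72*(1/244) = -126/79 + 18/61 = -6264/4819 ≈ -1.2999)
f² = (-6264/4819)² = 39237696/23222761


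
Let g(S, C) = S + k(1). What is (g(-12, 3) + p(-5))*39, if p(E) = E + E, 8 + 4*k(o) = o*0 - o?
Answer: -3783/4 ≈ -945.75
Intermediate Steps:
k(o) = -2 - o/4 (k(o) = -2 + (o*0 - o)/4 = -2 + (0 - o)/4 = -2 + (-o)/4 = -2 - o/4)
p(E) = 2*E
g(S, C) = -9/4 + S (g(S, C) = S + (-2 - ¼*1) = S + (-2 - ¼) = S - 9/4 = -9/4 + S)
(g(-12, 3) + p(-5))*39 = ((-9/4 - 12) + 2*(-5))*39 = (-57/4 - 10)*39 = -97/4*39 = -3783/4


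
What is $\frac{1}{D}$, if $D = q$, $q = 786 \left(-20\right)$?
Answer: $- \frac{1}{15720} \approx -6.3613 \cdot 10^{-5}$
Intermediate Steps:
$q = -15720$
$D = -15720$
$\frac{1}{D} = \frac{1}{-15720} = - \frac{1}{15720}$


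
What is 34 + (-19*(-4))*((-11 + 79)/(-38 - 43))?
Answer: -2414/81 ≈ -29.802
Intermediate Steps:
34 + (-19*(-4))*((-11 + 79)/(-38 - 43)) = 34 + 76*(68/(-81)) = 34 + 76*(68*(-1/81)) = 34 + 76*(-68/81) = 34 - 5168/81 = -2414/81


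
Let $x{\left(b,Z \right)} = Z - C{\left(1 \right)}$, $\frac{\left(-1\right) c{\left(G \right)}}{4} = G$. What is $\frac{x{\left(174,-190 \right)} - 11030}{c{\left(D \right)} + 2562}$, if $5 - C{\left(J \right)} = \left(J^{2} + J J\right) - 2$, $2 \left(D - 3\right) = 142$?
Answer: $- \frac{11225}{2266} \approx -4.9537$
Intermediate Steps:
$D = 74$ ($D = 3 + \frac{1}{2} \cdot 142 = 3 + 71 = 74$)
$C{\left(J \right)} = 7 - 2 J^{2}$ ($C{\left(J \right)} = 5 - \left(\left(J^{2} + J J\right) - 2\right) = 5 - \left(\left(J^{2} + J^{2}\right) - 2\right) = 5 - \left(2 J^{2} - 2\right) = 5 - \left(-2 + 2 J^{2}\right) = 7 - 2 J^{2}$)
$c{\left(G \right)} = - 4 G$
$x{\left(b,Z \right)} = -5 + Z$ ($x{\left(b,Z \right)} = Z - \left(7 - 2 \cdot 1^{2}\right) = Z - \left(7 - 2\right) = Z - 5 = -5 + Z$)
$\frac{x{\left(174,-190 \right)} - 11030}{c{\left(D \right)} + 2562} = \frac{\left(-5 - 190\right) - 11030}{\left(-4\right) 74 + 2562} = \frac{-195 - 11030}{-296 + 2562} = - \frac{11225}{2266}$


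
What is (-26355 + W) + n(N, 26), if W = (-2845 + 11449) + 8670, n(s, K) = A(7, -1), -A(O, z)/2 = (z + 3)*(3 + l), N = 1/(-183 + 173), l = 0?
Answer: -9093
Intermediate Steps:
N = -1/10 (N = 1/(-10) = -1/10 ≈ -0.10000)
A(O, z) = -18 - 6*z (A(O, z) = -2*(z + 3)*(3 + 0) = -2*(3 + z)*3 = -2*(9 + 3*z) = -18 - 6*z)
n(s, K) = -12 (n(s, K) = -18 - 6*(-1) = -18 + 6 = -12)
W = 17274 (W = 8604 + 8670 = 17274)
(-26355 + W) + n(N, 26) = (-26355 + 17274) - 12 = -9081 - 12 = -9093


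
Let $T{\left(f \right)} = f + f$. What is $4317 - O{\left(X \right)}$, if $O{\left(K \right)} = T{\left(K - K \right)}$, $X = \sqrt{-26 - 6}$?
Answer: $4317$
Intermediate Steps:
$X = 4 i \sqrt{2}$ ($X = \sqrt{-32} = 4 i \sqrt{2} \approx 5.6569 i$)
$T{\left(f \right)} = 2 f$
$O{\left(K \right)} = 0$ ($O{\left(K \right)} = 2 \left(K - K\right) = 2 \cdot 0 = 0$)
$4317 - O{\left(X \right)} = 4317 - 0 = 4317 + 0 = 4317$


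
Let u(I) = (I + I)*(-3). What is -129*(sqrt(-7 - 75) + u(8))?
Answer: 6192 - 129*I*sqrt(82) ≈ 6192.0 - 1168.1*I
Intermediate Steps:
u(I) = -6*I (u(I) = (2*I)*(-3) = -6*I)
-129*(sqrt(-7 - 75) + u(8)) = -129*(sqrt(-7 - 75) - 6*8) = -129*(sqrt(-82) - 48) = -129*(I*sqrt(82) - 48) = -129*(-48 + I*sqrt(82)) = 6192 - 129*I*sqrt(82)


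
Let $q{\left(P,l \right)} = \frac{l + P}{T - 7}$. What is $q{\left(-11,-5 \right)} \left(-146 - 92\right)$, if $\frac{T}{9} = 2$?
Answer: $\frac{3808}{11} \approx 346.18$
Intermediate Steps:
$T = 18$ ($T = 9 \cdot 2 = 18$)
$q{\left(P,l \right)} = \frac{P}{11} + \frac{l}{11}$ ($q{\left(P,l \right)} = \frac{l + P}{18 - 7} = \frac{P + l}{18 - 7} = \frac{P + l}{11} = \left(P + l\right) \frac{1}{11} = \frac{P}{11} + \frac{l}{11}$)
$q{\left(-11,-5 \right)} \left(-146 - 92\right) = \left(\frac{1}{11} \left(-11\right) + \frac{1}{11} \left(-5\right)\right) \left(-146 - 92\right) = \left(-1 - \frac{5}{11}\right) \left(-238\right) = \left(- \frac{16}{11}\right) \left(-238\right) = \frac{3808}{11}$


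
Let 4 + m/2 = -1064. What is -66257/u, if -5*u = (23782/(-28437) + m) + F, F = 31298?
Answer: 9420751545/829256012 ≈ 11.360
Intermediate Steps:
m = -2136 (m = -8 + 2*(-1064) = -8 - 2128 = -2136)
u = -829256012/142185 (u = -((23782/(-28437) - 2136) + 31298)/5 = -((23782*(-1/28437) - 2136) + 31298)/5 = -((-23782/28437 - 2136) + 31298)/5 = -(-60765214/28437 + 31298)/5 = -1/5*829256012/28437 = -829256012/142185 ≈ -5832.2)
-66257/u = -66257/(-829256012/142185) = -66257*(-142185/829256012) = 9420751545/829256012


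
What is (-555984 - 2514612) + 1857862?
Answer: -1212734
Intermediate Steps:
(-555984 - 2514612) + 1857862 = -3070596 + 1857862 = -1212734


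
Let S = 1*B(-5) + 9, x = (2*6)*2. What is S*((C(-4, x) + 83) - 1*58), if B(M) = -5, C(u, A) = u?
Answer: 84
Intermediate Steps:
x = 24 (x = 12*2 = 24)
S = 4 (S = 1*(-5) + 9 = -5 + 9 = 4)
S*((C(-4, x) + 83) - 1*58) = 4*((-4 + 83) - 1*58) = 4*(79 - 58) = 4*21 = 84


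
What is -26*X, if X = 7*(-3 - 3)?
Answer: 1092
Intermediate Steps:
X = -42 (X = 7*(-6) = -42)
-26*X = -26*(-42) = 1092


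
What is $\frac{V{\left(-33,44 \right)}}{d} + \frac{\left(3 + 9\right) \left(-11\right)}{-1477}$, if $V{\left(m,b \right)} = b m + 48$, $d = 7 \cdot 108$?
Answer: $- \frac{373}{211} \approx -1.7678$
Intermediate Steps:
$d = 756$
$V{\left(m,b \right)} = 48 + b m$
$\frac{V{\left(-33,44 \right)}}{d} + \frac{\left(3 + 9\right) \left(-11\right)}{-1477} = \frac{48 + 44 \left(-33\right)}{756} + \frac{\left(3 + 9\right) \left(-11\right)}{-1477} = \left(48 - 1452\right) \frac{1}{756} + 12 \left(-11\right) \left(- \frac{1}{1477}\right) = \left(-1404\right) \frac{1}{756} - - \frac{132}{1477} = - \frac{13}{7} + \frac{132}{1477} = - \frac{373}{211}$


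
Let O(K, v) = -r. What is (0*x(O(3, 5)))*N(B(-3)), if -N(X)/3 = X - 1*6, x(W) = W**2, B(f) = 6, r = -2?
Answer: 0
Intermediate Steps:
O(K, v) = 2 (O(K, v) = -1*(-2) = 2)
N(X) = 18 - 3*X (N(X) = -3*(X - 1*6) = -3*(X - 6) = -3*(-6 + X) = 18 - 3*X)
(0*x(O(3, 5)))*N(B(-3)) = (0*2**2)*(18 - 3*6) = (0*4)*(18 - 18) = 0*0 = 0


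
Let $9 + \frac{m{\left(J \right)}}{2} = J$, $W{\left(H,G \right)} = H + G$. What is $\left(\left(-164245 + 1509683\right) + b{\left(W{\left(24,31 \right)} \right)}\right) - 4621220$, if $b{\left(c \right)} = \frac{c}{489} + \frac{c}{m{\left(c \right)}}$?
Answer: $- \frac{147370848661}{44988} \approx -3.2758 \cdot 10^{6}$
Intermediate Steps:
$W{\left(H,G \right)} = G + H$
$m{\left(J \right)} = -18 + 2 J$
$b{\left(c \right)} = \frac{c}{489} + \frac{c}{-18 + 2 c}$
$\left(\left(-164245 + 1509683\right) + b{\left(W{\left(24,31 \right)} \right)}\right) - 4621220 = \left(\left(-164245 + 1509683\right) + \frac{\left(31 + 24\right) \left(471 + 2 \left(31 + 24\right)\right)}{978 \left(-9 + \left(31 + 24\right)\right)}\right) - 4621220 = \left(1345438 + \frac{1}{978} \cdot 55 \frac{1}{-9 + 55} \left(471 + 2 \cdot 55\right)\right) - 4621220 = \left(1345438 + \frac{1}{978} \cdot 55 \cdot \frac{1}{46} \left(471 + 110\right)\right) - 4621220 = \left(1345438 + \frac{1}{978} \cdot 55 \cdot \frac{1}{46} \cdot 581\right) - 4621220 = \left(1345438 + \frac{31955}{44988}\right) - 4621220 = \frac{60528596699}{44988} - 4621220 = - \frac{147370848661}{44988}$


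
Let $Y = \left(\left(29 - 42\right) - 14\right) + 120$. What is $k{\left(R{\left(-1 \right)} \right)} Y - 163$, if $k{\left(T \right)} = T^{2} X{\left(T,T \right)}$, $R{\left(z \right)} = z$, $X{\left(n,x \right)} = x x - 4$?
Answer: $-442$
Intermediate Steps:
$X{\left(n,x \right)} = -4 + x^{2}$ ($X{\left(n,x \right)} = x^{2} - 4 = -4 + x^{2}$)
$k{\left(T \right)} = T^{2} \left(-4 + T^{2}\right)$
$Y = 93$ ($Y = \left(-13 - 14\right) + 120 = -27 + 120 = 93$)
$k{\left(R{\left(-1 \right)} \right)} Y - 163 = \left(-1\right)^{2} \left(-4 + \left(-1\right)^{2}\right) 93 - 163 = 1 \left(-4 + 1\right) 93 - 163 = 1 \left(-3\right) 93 - 163 = \left(-3\right) 93 - 163 = -279 - 163 = -442$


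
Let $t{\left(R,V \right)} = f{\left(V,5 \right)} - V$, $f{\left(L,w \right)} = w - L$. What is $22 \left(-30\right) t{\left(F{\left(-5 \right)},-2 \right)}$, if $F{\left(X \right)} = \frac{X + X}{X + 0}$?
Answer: $-5940$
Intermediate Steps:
$F{\left(X \right)} = 2$ ($F{\left(X \right)} = \frac{2 X}{X} = 2$)
$t{\left(R,V \right)} = 5 - 2 V$ ($t{\left(R,V \right)} = \left(5 - V\right) - V = 5 - 2 V$)
$22 \left(-30\right) t{\left(F{\left(-5 \right)},-2 \right)} = 22 \left(-30\right) \left(5 - -4\right) = - 660 \left(5 + 4\right) = \left(-660\right) 9 = -5940$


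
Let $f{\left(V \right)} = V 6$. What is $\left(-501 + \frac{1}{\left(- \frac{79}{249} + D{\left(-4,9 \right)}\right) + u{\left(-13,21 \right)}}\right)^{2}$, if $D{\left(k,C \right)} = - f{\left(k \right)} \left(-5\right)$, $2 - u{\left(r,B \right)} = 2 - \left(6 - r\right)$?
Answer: $\frac{159756378833529}{636451984} \approx 2.5101 \cdot 10^{5}$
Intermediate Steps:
$f{\left(V \right)} = 6 V$
$u{\left(r,B \right)} = 6 - r$ ($u{\left(r,B \right)} = 2 - \left(2 - \left(6 - r\right)\right) = 2 - \left(2 + \left(-6 + r\right)\right) = 2 - \left(-4 + r\right) = 6 - r$)
$D{\left(k,C \right)} = 30 k$ ($D{\left(k,C \right)} = - 6 k \left(-5\right) = 30 k$)
$\left(-501 + \frac{1}{\left(- \frac{79}{249} + D{\left(-4,9 \right)}\right) + u{\left(-13,21 \right)}}\right)^{2} = \left(-501 + \frac{1}{\left(- \frac{79}{249} + 30 \left(-4\right)\right) + \left(6 - -13\right)}\right)^{2} = \left(-501 + \frac{1}{\left(\left(-79\right) \frac{1}{249} - 120\right) + \left(6 + 13\right)}\right)^{2} = \left(-501 + \frac{1}{\left(- \frac{79}{249} - 120\right) + 19}\right)^{2} = \left(-501 + \frac{1}{- \frac{29959}{249} + 19}\right)^{2} = \left(-501 + \frac{1}{- \frac{25228}{249}}\right)^{2} = \left(-501 - \frac{249}{25228}\right)^{2} = \left(- \frac{12639477}{25228}\right)^{2} = \frac{159756378833529}{636451984}$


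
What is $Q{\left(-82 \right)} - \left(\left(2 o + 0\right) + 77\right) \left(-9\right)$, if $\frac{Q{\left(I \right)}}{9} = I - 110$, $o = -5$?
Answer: $-1125$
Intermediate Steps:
$Q{\left(I \right)} = -990 + 9 I$ ($Q{\left(I \right)} = 9 \left(I - 110\right) = 9 \left(-110 + I\right) = -990 + 9 I$)
$Q{\left(-82 \right)} - \left(\left(2 o + 0\right) + 77\right) \left(-9\right) = \left(-990 + 9 \left(-82\right)\right) - \left(\left(2 \left(-5\right) + 0\right) + 77\right) \left(-9\right) = \left(-990 - 738\right) - \left(\left(-10 + 0\right) + 77\right) \left(-9\right) = -1728 - \left(-10 + 77\right) \left(-9\right) = -1728 - 67 \left(-9\right) = -1728 - -603 = -1728 + 603 = -1125$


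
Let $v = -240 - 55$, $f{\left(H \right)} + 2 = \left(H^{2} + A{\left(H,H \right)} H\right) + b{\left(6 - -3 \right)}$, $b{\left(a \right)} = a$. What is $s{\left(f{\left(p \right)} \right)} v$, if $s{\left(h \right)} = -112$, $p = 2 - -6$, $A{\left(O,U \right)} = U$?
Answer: $33040$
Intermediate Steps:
$p = 8$ ($p = 2 + 6 = 8$)
$f{\left(H \right)} = 7 + 2 H^{2}$ ($f{\left(H \right)} = -2 + \left(\left(H^{2} + H H\right) + \left(6 - -3\right)\right) = -2 + \left(\left(H^{2} + H^{2}\right) + \left(6 + 3\right)\right) = -2 + \left(2 H^{2} + 9\right) = -2 + \left(9 + 2 H^{2}\right) = 7 + 2 H^{2}$)
$v = -295$ ($v = -240 - 55 = -295$)
$s{\left(f{\left(p \right)} \right)} v = \left(-112\right) \left(-295\right) = 33040$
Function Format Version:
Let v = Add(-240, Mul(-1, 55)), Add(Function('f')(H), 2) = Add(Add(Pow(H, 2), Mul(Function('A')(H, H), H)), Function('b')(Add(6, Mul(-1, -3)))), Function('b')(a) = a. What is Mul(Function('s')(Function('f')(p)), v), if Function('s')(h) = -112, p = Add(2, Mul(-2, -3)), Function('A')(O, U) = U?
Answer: 33040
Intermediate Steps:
p = 8 (p = Add(2, 6) = 8)
Function('f')(H) = Add(7, Mul(2, Pow(H, 2))) (Function('f')(H) = Add(-2, Add(Add(Pow(H, 2), Mul(H, H)), Add(6, Mul(-1, -3)))) = Add(-2, Add(Add(Pow(H, 2), Pow(H, 2)), Add(6, 3))) = Add(-2, Add(Mul(2, Pow(H, 2)), 9)) = Add(-2, Add(9, Mul(2, Pow(H, 2)))) = Add(7, Mul(2, Pow(H, 2))))
v = -295 (v = Add(-240, -55) = -295)
Mul(Function('s')(Function('f')(p)), v) = Mul(-112, -295) = 33040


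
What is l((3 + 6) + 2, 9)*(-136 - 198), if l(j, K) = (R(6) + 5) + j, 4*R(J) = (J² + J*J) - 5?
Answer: -21877/2 ≈ -10939.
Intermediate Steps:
R(J) = -5/4 + J²/2 (R(J) = ((J² + J*J) - 5)/4 = ((J² + J²) - 5)/4 = (2*J² - 5)/4 = (-5 + 2*J²)/4 = -5/4 + J²/2)
l(j, K) = 87/4 + j (l(j, K) = ((-5/4 + (½)*6²) + 5) + j = ((-5/4 + (½)*36) + 5) + j = ((-5/4 + 18) + 5) + j = (67/4 + 5) + j = 87/4 + j)
l((3 + 6) + 2, 9)*(-136 - 198) = (87/4 + ((3 + 6) + 2))*(-136 - 198) = (87/4 + (9 + 2))*(-334) = (87/4 + 11)*(-334) = (131/4)*(-334) = -21877/2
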